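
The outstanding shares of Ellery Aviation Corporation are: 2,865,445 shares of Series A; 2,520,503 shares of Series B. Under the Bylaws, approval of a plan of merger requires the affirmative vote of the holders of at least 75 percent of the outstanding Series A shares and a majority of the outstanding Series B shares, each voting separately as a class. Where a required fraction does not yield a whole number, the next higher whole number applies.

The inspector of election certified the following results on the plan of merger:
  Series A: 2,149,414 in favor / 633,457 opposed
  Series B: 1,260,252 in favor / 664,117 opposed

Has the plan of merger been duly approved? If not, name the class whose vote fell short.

Approved — every class gave the required vote.

Series A: 3/4 of 2865445 = 2149083.75, rounded up to 2149084; 2,149,084 required, 2,149,414 in favor — approved.
Series B: a majority of 2520503 is 1260252; 1,260,252 required, 1,260,252 in favor — approved.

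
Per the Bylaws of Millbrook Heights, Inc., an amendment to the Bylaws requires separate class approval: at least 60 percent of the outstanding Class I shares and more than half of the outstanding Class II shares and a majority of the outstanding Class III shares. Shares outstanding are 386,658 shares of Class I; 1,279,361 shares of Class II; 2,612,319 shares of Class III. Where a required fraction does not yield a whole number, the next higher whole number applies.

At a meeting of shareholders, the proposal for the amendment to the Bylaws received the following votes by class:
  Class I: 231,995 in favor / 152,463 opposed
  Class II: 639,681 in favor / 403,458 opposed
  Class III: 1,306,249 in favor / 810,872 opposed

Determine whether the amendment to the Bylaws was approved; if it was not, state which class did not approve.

Approved — every class gave the required vote.

Class I: 3/5 of 386658 = 231994.80, rounded up to 231995; 231,995 required, 231,995 in favor — approved.
Class II: a majority of 1279361 is 639681; 639,681 required, 639,681 in favor — approved.
Class III: a majority of 2612319 is 1306160; 1,306,160 required, 1,306,249 in favor — approved.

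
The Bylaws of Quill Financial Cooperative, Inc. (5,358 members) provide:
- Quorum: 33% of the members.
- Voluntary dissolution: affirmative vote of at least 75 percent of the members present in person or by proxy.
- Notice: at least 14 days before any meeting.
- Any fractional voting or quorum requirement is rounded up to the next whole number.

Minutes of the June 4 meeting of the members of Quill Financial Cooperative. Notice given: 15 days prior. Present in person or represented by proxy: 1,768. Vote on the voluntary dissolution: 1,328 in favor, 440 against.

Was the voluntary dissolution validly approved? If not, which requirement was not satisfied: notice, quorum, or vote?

Invalid — quorum requirement not satisfied.

Notice: 15 days given; 14 required. Satisfied.
Quorum: 33% of 5,358 = 1,768.14, rounded up to 1,769; 1,768 present. Not satisfied.
Vote: requires three-fourths of those present (1,768); 3/4 of 1768 = 1326, so 1,326 needed; 1,328 in favor. Satisfied.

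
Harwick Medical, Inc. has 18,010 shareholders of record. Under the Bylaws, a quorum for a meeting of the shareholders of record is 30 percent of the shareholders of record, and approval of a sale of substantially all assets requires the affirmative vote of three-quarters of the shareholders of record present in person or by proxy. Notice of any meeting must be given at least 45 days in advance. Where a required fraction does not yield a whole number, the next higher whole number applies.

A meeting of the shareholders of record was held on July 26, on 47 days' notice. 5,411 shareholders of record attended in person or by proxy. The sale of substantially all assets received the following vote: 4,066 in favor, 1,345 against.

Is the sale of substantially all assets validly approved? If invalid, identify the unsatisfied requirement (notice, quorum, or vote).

Notice: 47 days given; 45 required. Satisfied.
Quorum: 30% of 18,010 = 5,403; 5,411 present. Satisfied.
Vote: requires three-fourths of those present (5,411); 3/4 of 5411 = 4058.25, rounded up to 4059, so 4,059 needed; 4,066 in favor. Satisfied.

Valid — all requirements satisfied.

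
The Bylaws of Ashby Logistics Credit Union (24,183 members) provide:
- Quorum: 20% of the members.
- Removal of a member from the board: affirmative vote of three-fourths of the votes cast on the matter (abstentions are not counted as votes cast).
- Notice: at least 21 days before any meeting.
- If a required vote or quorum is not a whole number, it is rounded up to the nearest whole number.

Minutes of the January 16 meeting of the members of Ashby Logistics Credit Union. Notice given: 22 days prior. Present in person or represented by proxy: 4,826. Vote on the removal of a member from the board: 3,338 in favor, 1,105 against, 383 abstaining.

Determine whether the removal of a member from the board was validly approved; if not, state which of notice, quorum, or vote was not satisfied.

Notice: 22 days given; 21 required. Satisfied.
Quorum: 20% of 24,183 = 4,836.60, rounded up to 4,837; 4,826 present. Not satisfied.
Vote: requires three-fourths of the votes cast (4,826 − 383 abstaining = 4,443); 3/4 of 4443 = 3332.25, rounded up to 3333, so 3,333 needed; 3,338 in favor. Satisfied.

Invalid — quorum requirement not satisfied.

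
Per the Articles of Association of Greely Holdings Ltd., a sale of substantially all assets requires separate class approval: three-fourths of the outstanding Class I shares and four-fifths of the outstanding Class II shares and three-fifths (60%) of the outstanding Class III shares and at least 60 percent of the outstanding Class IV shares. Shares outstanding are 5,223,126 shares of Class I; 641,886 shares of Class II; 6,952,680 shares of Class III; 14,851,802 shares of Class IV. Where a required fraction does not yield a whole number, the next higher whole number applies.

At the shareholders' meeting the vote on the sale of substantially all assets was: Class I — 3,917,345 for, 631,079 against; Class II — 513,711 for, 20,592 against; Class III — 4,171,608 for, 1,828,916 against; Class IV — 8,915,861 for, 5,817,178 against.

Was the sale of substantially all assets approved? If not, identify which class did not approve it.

Class I: 3/4 of 5223126 = 3917344.50, rounded up to 3917345; 3,917,345 required, 3,917,345 in favor — approved.
Class II: 4/5 of 641886 = 513508.80, rounded up to 513509; 513,509 required, 513,711 in favor — approved.
Class III: 3/5 of 6952680 = 4171608; 4,171,608 required, 4,171,608 in favor — approved.
Class IV: 3/5 of 14851802 = 8911081.20, rounded up to 8911082; 8,911,082 required, 8,915,861 in favor — approved.

Approved — every class gave the required vote.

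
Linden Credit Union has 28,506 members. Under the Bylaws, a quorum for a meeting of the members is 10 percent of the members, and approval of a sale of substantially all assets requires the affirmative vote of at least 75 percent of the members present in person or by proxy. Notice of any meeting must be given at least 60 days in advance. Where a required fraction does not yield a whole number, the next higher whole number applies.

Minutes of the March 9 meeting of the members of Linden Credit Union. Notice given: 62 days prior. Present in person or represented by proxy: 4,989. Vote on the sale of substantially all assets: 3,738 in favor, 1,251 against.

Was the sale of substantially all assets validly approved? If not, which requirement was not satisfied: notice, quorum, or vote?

Invalid — vote requirement not satisfied.

Notice: 62 days given; 60 required. Satisfied.
Quorum: 10% of 28,506 = 2,850.60, rounded up to 2,851; 4,989 present. Satisfied.
Vote: requires three-fourths of those present (4,989); 3/4 of 4989 = 3741.75, rounded up to 3742, so 3,742 needed; 3,738 in favor. Not satisfied.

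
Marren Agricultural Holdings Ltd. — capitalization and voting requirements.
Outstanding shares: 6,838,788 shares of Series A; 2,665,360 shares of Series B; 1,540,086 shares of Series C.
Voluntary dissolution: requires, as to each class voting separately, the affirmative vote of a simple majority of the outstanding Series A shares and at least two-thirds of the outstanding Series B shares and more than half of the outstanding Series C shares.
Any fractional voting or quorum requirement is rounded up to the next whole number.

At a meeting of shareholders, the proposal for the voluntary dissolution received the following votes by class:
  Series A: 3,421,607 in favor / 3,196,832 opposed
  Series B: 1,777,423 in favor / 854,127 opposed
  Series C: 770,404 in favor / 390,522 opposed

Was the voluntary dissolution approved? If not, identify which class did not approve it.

Series A: a majority of 6838788 is 3419395; 3,419,395 required, 3,421,607 in favor — approved.
Series B: 2/3 of 2665360 = 1776906.67, rounded up to 1776907; 1,776,907 required, 1,777,423 in favor — approved.
Series C: a majority of 1540086 is 770044; 770,044 required, 770,404 in favor — approved.

Approved — every class gave the required vote.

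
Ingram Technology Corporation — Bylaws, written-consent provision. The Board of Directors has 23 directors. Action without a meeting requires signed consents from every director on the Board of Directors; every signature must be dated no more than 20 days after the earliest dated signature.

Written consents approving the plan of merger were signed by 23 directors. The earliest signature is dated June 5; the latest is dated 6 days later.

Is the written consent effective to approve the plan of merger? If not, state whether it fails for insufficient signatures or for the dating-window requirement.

Signatures required: all of 23 — unanimous means all 23, so 23 needed; 23 signed. Sufficient.
Dating window: the latest signature is 6 days after the earliest; the limit is 20 days. Within the window.

Effective — both the signature and dating-window requirements are satisfied.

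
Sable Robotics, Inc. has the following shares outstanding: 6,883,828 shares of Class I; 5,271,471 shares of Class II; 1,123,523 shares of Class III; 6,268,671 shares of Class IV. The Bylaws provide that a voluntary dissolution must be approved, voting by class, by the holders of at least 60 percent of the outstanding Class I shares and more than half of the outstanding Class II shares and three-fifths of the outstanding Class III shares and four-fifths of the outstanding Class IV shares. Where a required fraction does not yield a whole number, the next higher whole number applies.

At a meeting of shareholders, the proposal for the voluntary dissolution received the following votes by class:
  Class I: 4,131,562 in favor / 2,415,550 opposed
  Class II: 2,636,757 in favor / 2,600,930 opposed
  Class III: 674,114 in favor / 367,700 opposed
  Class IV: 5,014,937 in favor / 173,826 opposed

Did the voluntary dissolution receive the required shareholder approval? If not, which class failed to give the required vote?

Approved — every class gave the required vote.

Class I: 3/5 of 6883828 = 4130296.80, rounded up to 4130297; 4,130,297 required, 4,131,562 in favor — approved.
Class II: a majority of 5271471 is 2635736; 2,635,736 required, 2,636,757 in favor — approved.
Class III: 3/5 of 1123523 = 674113.80, rounded up to 674114; 674,114 required, 674,114 in favor — approved.
Class IV: 4/5 of 6268671 = 5014936.80, rounded up to 5014937; 5,014,937 required, 5,014,937 in favor — approved.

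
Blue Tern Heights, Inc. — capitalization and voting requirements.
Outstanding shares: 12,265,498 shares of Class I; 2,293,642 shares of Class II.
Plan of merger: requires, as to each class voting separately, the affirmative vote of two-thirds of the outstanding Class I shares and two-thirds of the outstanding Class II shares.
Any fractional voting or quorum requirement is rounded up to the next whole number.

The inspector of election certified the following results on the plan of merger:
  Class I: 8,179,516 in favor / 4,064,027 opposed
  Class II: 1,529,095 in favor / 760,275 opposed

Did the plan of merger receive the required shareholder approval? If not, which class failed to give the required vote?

Class I: 2/3 of 12265498 = 8176998.67, rounded up to 8176999; 8,176,999 required, 8,179,516 in favor — approved.
Class II: 2/3 of 2293642 = 1529094.67, rounded up to 1529095; 1,529,095 required, 1,529,095 in favor — approved.

Approved — every class gave the required vote.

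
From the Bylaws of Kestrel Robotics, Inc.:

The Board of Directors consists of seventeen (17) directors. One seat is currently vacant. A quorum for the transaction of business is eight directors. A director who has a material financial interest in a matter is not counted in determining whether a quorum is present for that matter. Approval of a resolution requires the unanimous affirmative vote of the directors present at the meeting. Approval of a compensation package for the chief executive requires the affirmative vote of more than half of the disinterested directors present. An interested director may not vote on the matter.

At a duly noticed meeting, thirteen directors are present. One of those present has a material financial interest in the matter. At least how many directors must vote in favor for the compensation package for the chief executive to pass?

The compensation package for the chief executive requires a majority of the disinterested directors present (13 − 1 = 12).
A majority of 12 is 7.

7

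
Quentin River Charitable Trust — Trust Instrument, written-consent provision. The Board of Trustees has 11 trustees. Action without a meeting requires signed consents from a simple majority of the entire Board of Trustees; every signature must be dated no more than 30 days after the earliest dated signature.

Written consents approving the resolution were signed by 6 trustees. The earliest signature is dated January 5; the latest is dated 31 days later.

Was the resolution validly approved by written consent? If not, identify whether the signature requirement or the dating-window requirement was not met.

Not effective — dating-window requirement not satisfied.

Signatures required: a simple majority of 11 — a majority of 11 is 6, so 6 needed; 6 signed. Sufficient.
Dating window: the latest signature is 31 days after the earliest; the limit is 30 days. Outside the window.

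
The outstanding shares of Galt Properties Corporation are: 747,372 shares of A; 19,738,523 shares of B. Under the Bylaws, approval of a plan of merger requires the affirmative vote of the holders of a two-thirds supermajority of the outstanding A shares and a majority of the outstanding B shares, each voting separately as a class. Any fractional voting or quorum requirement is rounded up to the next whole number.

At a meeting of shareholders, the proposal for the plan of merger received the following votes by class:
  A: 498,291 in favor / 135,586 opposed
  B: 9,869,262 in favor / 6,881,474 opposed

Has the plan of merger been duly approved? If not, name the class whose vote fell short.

Approved — every class gave the required vote.

A: 2/3 of 747372 = 498248; 498,248 required, 498,291 in favor — approved.
B: a majority of 19738523 is 9869262; 9,869,262 required, 9,869,262 in favor — approved.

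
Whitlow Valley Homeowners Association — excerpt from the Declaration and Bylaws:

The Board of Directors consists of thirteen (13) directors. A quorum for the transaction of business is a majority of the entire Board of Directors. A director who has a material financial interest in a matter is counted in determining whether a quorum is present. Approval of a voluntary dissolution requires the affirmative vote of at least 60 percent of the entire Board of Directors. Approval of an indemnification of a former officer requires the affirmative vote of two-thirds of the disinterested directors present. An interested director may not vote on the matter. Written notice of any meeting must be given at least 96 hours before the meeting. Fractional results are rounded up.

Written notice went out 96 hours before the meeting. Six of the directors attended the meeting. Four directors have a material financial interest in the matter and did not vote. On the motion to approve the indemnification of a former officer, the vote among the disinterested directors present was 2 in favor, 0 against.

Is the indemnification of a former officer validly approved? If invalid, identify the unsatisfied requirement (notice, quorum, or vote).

Invalid — quorum requirement not satisfied.

Notice: 96 hours given; 96 required (96 ≥ 96). Satisfied.
Quorum: 6 present (interested directors count toward quorum); quorum is 7. Not satisfied.
Vote: the indemnification of a former officer requires two-thirds of the disinterested directors present (6 − 4 = 2). 2/3 of 2 = 1.33, rounded up to 2, so 2 affirmative votes are needed; 2 voted in favor. Satisfied. (Moot — without a quorum no business can be validly transacted.)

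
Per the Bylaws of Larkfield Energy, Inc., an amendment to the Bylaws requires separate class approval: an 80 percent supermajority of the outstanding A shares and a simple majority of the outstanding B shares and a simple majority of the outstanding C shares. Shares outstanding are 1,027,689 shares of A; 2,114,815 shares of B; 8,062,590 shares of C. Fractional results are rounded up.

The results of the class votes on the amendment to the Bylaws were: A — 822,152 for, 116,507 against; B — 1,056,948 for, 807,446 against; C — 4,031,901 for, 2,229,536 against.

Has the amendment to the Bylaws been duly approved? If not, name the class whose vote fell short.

Not approved — the B shares did not give the required vote.

A: 4/5 of 1027689 = 822151.20, rounded up to 822152; 822,152 required, 822,152 in favor — approved.
B: a majority of 2114815 is 1057408; 1,057,408 required, 1,056,948 in favor — not approved.
C: a majority of 8062590 is 4031296; 4,031,296 required, 4,031,901 in favor — approved.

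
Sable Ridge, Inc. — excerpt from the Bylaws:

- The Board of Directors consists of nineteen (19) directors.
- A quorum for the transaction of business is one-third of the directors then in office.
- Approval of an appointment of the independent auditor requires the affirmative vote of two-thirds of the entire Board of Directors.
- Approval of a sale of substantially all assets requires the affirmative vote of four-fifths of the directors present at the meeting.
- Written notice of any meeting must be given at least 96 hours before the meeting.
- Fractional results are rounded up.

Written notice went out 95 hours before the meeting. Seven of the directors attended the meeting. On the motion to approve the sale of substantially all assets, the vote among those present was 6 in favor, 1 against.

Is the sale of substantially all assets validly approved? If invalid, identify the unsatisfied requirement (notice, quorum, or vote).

Invalid — notice requirement not satisfied.

Notice: 95 hours given; 96 required (95 < 96). Not satisfied.
Quorum: 7 present; quorum is 7. Satisfied.
Vote: the sale of substantially all assets requires four-fifths of the directors present (7). 4/5 of 7 = 5.60, rounded up to 6, so 6 affirmative votes are needed; 6 voted in favor. Satisfied.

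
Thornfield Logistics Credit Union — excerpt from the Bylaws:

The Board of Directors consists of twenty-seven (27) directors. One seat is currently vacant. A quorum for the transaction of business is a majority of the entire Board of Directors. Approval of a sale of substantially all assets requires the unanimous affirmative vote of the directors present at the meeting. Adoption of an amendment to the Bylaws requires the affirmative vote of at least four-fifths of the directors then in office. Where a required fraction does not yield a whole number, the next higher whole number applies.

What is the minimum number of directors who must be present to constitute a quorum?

A majority of 27 is 14.

14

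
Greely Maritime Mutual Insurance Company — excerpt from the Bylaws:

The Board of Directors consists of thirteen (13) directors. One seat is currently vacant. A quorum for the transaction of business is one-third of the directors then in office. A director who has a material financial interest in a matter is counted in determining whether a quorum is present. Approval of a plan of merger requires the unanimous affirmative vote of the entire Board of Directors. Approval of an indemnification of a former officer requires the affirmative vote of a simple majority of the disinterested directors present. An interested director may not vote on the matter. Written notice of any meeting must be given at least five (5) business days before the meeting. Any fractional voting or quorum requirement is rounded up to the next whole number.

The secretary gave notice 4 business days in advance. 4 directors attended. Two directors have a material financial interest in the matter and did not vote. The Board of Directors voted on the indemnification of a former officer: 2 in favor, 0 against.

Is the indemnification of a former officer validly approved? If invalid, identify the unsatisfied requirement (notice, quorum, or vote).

Invalid — notice requirement not satisfied.

Notice: 4 business days given; 5 required (4 < 5). Not satisfied.
Quorum: 4 present (interested directors count toward quorum); quorum is 4. Satisfied.
Vote: the indemnification of a former officer requires a majority of the disinterested directors present (4 − 2 = 2). A majority of 2 is 2, so 2 affirmative votes are needed; 2 voted in favor. Satisfied.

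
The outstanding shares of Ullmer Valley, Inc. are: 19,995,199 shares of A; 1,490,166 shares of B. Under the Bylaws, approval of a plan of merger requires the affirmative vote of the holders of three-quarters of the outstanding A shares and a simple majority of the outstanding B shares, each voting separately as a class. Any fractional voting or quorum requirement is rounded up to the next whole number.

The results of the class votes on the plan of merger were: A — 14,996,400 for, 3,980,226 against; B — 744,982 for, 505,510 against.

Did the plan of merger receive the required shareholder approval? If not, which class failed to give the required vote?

Not approved — the B shares did not give the required vote.

A: 3/4 of 19995199 = 14996399.25, rounded up to 14996400; 14,996,400 required, 14,996,400 in favor — approved.
B: a majority of 1490166 is 745084; 745,084 required, 744,982 in favor — not approved.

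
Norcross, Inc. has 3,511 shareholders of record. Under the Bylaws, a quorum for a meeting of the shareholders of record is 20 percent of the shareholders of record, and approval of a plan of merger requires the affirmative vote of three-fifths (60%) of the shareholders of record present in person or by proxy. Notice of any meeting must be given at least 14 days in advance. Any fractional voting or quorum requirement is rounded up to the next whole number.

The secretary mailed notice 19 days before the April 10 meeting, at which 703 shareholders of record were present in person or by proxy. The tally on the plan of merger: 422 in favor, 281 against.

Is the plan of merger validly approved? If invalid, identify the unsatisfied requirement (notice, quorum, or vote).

Valid — all requirements satisfied.

Notice: 19 days given; 14 required. Satisfied.
Quorum: 20% of 3,511 = 702.20, rounded up to 703; 703 present. Satisfied.
Vote: requires three-fifths of those present (703); 3/5 of 703 = 421.80, rounded up to 422, so 422 needed; 422 in favor. Satisfied.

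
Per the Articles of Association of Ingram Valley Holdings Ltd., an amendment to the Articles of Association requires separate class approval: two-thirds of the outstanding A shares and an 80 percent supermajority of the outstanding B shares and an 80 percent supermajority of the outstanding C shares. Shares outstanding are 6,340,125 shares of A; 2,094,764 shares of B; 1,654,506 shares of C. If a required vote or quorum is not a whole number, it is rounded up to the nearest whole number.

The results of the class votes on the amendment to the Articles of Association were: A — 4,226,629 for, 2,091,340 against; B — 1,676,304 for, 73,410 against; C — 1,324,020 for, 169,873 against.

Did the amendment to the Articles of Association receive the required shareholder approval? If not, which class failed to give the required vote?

Not approved — the A shares did not give the required vote.

A: 2/3 of 6340125 = 4226750; 4,226,750 required, 4,226,629 in favor — not approved.
B: 4/5 of 2094764 = 1675811.20, rounded up to 1675812; 1,675,812 required, 1,676,304 in favor — approved.
C: 4/5 of 1654506 = 1323604.80, rounded up to 1323605; 1,323,605 required, 1,324,020 in favor — approved.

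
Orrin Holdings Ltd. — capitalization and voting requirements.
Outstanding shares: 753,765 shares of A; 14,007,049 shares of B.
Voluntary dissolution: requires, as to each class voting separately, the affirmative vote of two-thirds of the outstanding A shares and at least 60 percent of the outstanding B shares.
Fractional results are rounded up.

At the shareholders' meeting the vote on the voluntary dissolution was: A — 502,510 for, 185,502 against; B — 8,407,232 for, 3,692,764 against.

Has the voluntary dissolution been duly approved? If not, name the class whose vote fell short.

A: 2/3 of 753765 = 502510; 502,510 required, 502,510 in favor — approved.
B: 3/5 of 14007049 = 8404229.40, rounded up to 8404230; 8,404,230 required, 8,407,232 in favor — approved.

Approved — every class gave the required vote.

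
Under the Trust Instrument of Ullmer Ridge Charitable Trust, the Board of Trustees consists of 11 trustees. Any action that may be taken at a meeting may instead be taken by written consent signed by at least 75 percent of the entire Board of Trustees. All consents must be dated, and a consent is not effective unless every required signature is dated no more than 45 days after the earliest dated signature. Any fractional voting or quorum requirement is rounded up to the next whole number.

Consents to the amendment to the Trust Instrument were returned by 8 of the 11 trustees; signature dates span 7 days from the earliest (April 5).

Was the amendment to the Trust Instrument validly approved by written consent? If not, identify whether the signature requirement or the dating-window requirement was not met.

Signatures required: at least 75 percent of 11 — 3/4 of 11 = 8.25, rounded up to 9, so 9 needed; 8 signed. Insufficient.
Dating window: the latest signature is 7 days after the earliest; the limit is 45 days. Within the window.

Not effective — insufficient signatures.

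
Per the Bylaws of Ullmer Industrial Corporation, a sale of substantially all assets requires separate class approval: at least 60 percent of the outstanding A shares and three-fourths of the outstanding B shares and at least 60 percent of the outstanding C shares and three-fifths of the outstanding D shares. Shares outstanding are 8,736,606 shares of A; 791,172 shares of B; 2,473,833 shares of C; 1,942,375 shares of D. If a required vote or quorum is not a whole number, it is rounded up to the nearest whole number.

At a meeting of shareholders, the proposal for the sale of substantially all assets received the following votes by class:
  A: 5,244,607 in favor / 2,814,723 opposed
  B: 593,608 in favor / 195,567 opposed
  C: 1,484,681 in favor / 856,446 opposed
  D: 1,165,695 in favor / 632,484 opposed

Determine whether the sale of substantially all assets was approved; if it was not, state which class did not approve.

Approved — every class gave the required vote.

A: 3/5 of 8736606 = 5241963.60, rounded up to 5241964; 5,241,964 required, 5,244,607 in favor — approved.
B: 3/4 of 791172 = 593379; 593,379 required, 593,608 in favor — approved.
C: 3/5 of 2473833 = 1484299.80, rounded up to 1484300; 1,484,300 required, 1,484,681 in favor — approved.
D: 3/5 of 1942375 = 1165425; 1,165,425 required, 1,165,695 in favor — approved.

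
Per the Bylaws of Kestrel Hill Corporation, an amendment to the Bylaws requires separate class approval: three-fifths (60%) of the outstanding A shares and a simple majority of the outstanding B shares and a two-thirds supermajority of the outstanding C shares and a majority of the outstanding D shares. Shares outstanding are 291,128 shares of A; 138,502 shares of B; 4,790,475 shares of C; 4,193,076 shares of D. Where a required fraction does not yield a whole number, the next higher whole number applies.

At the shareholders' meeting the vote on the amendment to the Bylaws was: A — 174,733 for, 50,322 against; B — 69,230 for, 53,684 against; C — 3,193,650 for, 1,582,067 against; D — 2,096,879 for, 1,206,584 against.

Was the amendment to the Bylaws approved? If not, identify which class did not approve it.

A: 3/5 of 291128 = 174676.80, rounded up to 174677; 174,677 required, 174,733 in favor — approved.
B: a majority of 138502 is 69252; 69,252 required, 69,230 in favor — not approved.
C: 2/3 of 4790475 = 3193650; 3,193,650 required, 3,193,650 in favor — approved.
D: a majority of 4193076 is 2096539; 2,096,539 required, 2,096,879 in favor — approved.

Not approved — the B shares did not give the required vote.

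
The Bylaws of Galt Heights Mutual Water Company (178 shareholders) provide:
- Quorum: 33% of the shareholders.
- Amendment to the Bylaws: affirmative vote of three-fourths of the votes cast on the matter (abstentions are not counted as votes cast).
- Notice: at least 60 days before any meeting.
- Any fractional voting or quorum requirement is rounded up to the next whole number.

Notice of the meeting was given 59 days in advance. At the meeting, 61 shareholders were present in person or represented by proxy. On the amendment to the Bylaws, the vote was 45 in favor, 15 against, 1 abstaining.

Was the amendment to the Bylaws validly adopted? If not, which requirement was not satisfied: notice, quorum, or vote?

Invalid — notice requirement not satisfied.

Notice: 59 days given; 60 required. Not satisfied.
Quorum: 33% of 178 = 58.74, rounded up to 59; 61 present. Satisfied.
Vote: requires three-fourths of the votes cast (61 − 1 abstaining = 60); 3/4 of 60 = 45, so 45 needed; 45 in favor. Satisfied.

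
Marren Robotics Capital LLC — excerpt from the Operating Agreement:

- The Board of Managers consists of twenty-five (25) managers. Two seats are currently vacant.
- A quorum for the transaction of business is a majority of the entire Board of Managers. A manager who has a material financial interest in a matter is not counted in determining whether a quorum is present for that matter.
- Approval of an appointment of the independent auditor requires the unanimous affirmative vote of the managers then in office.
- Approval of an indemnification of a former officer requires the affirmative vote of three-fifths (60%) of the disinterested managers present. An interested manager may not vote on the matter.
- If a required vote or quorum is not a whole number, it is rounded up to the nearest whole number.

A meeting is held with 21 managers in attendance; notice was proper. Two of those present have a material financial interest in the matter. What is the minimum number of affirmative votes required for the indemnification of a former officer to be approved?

12

The indemnification of a former officer requires three-fifths of the disinterested managers present (21 − 2 = 19).
3/5 of 19 = 11.40, rounded up to 12.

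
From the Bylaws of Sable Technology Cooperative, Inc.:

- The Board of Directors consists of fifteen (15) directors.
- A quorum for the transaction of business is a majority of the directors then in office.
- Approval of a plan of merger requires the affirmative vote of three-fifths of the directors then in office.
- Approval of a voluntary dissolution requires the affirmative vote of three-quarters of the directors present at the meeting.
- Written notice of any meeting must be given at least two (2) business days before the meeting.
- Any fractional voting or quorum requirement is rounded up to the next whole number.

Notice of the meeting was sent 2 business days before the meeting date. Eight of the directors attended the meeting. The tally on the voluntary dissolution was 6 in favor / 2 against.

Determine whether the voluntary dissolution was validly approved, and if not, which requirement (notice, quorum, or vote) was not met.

Notice: 2 business days given; 2 required (2 ≥ 2). Satisfied.
Quorum: 8 present; quorum is 8. Satisfied.
Vote: the voluntary dissolution requires three-fourths of the directors present (8). 3/4 of 8 = 6, so 6 affirmative votes are needed; 6 voted in favor. Satisfied.

Valid — all requirements satisfied.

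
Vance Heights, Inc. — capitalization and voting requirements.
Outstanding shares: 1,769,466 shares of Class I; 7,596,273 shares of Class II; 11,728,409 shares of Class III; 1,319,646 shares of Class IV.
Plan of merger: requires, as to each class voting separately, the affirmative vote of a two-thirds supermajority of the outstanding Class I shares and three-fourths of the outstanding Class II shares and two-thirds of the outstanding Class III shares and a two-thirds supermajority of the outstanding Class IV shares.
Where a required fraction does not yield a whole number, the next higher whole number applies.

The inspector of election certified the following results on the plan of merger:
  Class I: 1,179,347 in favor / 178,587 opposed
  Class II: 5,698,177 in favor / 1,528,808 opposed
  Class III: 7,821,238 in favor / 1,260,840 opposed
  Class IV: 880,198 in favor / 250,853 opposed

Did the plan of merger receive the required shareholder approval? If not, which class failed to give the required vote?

Not approved — the Class I shares did not give the required vote.

Class I: 2/3 of 1769466 = 1179644; 1,179,644 required, 1,179,347 in favor — not approved.
Class II: 3/4 of 7596273 = 5697204.75, rounded up to 5697205; 5,697,205 required, 5,698,177 in favor — approved.
Class III: 2/3 of 11728409 = 7818939.33, rounded up to 7818940; 7,818,940 required, 7,821,238 in favor — approved.
Class IV: 2/3 of 1319646 = 879764; 879,764 required, 880,198 in favor — approved.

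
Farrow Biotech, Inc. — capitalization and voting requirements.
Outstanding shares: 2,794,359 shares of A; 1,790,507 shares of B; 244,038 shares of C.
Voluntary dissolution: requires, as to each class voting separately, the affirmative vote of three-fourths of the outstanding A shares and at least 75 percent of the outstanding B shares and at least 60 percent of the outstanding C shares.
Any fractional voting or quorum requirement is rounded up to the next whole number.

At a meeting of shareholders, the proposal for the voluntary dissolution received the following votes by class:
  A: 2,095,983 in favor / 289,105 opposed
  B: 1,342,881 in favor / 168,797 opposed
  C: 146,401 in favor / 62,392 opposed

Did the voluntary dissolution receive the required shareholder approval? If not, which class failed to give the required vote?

A: 3/4 of 2794359 = 2095769.25, rounded up to 2095770; 2,095,770 required, 2,095,983 in favor — approved.
B: 3/4 of 1790507 = 1342880.25, rounded up to 1342881; 1,342,881 required, 1,342,881 in favor — approved.
C: 3/5 of 244038 = 146422.80, rounded up to 146423; 146,423 required, 146,401 in favor — not approved.

Not approved — the C shares did not give the required vote.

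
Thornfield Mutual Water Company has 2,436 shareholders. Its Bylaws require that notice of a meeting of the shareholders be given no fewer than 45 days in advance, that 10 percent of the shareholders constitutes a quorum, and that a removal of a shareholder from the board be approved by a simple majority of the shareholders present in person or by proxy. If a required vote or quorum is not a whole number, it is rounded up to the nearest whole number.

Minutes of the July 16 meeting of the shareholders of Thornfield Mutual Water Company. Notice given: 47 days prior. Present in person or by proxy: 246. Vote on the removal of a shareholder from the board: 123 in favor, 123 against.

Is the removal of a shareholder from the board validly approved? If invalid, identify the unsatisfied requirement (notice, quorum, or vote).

Invalid — vote requirement not satisfied.

Notice: 47 days given; 45 required. Satisfied.
Quorum: 10% of 2,436 = 243.60, rounded up to 244; 246 present. Satisfied.
Vote: requires a majority of those present (246); a majority of 246 is 124, so 124 needed; 123 in favor. Not satisfied.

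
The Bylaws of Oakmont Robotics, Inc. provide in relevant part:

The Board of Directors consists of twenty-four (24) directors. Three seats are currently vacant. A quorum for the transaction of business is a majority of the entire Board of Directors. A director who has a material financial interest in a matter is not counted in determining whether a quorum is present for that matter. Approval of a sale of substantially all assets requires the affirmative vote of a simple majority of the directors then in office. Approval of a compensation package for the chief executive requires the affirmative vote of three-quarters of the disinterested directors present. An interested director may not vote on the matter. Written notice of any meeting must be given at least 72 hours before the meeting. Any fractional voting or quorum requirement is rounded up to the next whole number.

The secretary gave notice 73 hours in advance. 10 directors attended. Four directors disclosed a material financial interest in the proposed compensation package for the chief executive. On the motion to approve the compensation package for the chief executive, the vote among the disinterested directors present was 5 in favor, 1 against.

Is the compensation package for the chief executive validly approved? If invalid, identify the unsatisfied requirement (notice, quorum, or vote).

Invalid — quorum requirement not satisfied.

Notice: 73 hours given; 72 required (73 ≥ 72). Satisfied.
Quorum: 10 present, but the 4 interested directors do not count, leaving 6. Quorum is 13. Not satisfied.
Vote: the compensation package for the chief executive requires three-fourths of the disinterested directors present (10 − 4 = 6). 3/4 of 6 = 4.50, rounded up to 5, so 5 affirmative votes are needed; 5 voted in favor. Satisfied. (Moot — without a quorum no business can be validly transacted.)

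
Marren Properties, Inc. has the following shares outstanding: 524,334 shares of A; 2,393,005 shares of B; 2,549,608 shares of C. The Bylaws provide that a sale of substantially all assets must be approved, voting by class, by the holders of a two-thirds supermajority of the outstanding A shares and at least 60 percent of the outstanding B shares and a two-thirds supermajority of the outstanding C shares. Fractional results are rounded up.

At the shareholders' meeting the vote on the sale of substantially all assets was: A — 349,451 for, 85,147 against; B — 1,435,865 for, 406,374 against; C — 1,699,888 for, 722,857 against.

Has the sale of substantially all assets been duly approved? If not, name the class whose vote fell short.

A: 2/3 of 524334 = 349556; 349,556 required, 349,451 in favor — not approved.
B: 3/5 of 2393005 = 1435803; 1,435,803 required, 1,435,865 in favor — approved.
C: 2/3 of 2549608 = 1699738.67, rounded up to 1699739; 1,699,739 required, 1,699,888 in favor — approved.

Not approved — the A shares did not give the required vote.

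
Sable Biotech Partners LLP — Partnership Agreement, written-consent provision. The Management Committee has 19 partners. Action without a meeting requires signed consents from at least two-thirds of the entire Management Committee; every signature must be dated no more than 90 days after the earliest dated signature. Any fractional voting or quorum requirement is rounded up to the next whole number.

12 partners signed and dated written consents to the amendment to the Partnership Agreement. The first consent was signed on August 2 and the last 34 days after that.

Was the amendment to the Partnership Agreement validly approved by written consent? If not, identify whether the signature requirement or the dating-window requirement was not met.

Signatures required: at least two-thirds of 19 — 2/3 of 19 = 12.67, rounded up to 13, so 13 needed; 12 signed. Insufficient.
Dating window: the latest signature is 34 days after the earliest; the limit is 90 days. Within the window.

Not effective — insufficient signatures.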